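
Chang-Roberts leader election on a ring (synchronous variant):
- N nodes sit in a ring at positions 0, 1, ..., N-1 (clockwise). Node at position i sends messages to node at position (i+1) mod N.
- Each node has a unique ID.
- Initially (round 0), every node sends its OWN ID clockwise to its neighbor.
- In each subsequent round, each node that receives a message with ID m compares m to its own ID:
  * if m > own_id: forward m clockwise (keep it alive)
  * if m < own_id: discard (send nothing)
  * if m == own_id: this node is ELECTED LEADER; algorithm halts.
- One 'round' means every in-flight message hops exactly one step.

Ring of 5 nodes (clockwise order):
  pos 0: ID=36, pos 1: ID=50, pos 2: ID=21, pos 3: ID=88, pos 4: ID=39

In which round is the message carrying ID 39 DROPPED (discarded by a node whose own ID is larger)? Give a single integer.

Answer: 2

Derivation:
Round 1: pos1(id50) recv 36: drop; pos2(id21) recv 50: fwd; pos3(id88) recv 21: drop; pos4(id39) recv 88: fwd; pos0(id36) recv 39: fwd
Round 2: pos3(id88) recv 50: drop; pos0(id36) recv 88: fwd; pos1(id50) recv 39: drop
Round 3: pos1(id50) recv 88: fwd
Round 4: pos2(id21) recv 88: fwd
Round 5: pos3(id88) recv 88: ELECTED
Message ID 39 originates at pos 4; dropped at pos 1 in round 2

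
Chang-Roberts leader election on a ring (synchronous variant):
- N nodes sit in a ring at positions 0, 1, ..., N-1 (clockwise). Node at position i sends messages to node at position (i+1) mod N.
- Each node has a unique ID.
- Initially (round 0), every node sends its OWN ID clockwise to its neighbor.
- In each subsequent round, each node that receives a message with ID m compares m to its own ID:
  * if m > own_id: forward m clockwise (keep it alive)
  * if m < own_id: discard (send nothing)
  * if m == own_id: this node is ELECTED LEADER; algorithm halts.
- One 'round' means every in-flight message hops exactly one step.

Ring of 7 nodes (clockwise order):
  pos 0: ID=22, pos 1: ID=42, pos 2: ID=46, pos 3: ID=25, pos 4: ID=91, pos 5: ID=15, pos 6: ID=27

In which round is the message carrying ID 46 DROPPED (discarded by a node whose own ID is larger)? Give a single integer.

Answer: 2

Derivation:
Round 1: pos1(id42) recv 22: drop; pos2(id46) recv 42: drop; pos3(id25) recv 46: fwd; pos4(id91) recv 25: drop; pos5(id15) recv 91: fwd; pos6(id27) recv 15: drop; pos0(id22) recv 27: fwd
Round 2: pos4(id91) recv 46: drop; pos6(id27) recv 91: fwd; pos1(id42) recv 27: drop
Round 3: pos0(id22) recv 91: fwd
Round 4: pos1(id42) recv 91: fwd
Round 5: pos2(id46) recv 91: fwd
Round 6: pos3(id25) recv 91: fwd
Round 7: pos4(id91) recv 91: ELECTED
Message ID 46 originates at pos 2; dropped at pos 4 in round 2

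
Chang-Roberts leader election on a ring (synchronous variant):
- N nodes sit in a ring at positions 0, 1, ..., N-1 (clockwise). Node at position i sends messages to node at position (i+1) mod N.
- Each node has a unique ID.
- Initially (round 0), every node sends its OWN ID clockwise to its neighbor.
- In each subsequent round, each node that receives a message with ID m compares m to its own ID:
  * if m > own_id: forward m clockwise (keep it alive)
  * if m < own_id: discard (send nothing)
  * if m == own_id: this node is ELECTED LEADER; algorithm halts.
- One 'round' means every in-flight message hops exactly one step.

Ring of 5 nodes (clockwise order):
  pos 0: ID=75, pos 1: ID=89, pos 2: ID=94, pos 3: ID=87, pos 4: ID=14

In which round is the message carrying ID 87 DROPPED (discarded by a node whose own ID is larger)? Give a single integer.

Answer: 3

Derivation:
Round 1: pos1(id89) recv 75: drop; pos2(id94) recv 89: drop; pos3(id87) recv 94: fwd; pos4(id14) recv 87: fwd; pos0(id75) recv 14: drop
Round 2: pos4(id14) recv 94: fwd; pos0(id75) recv 87: fwd
Round 3: pos0(id75) recv 94: fwd; pos1(id89) recv 87: drop
Round 4: pos1(id89) recv 94: fwd
Round 5: pos2(id94) recv 94: ELECTED
Message ID 87 originates at pos 3; dropped at pos 1 in round 3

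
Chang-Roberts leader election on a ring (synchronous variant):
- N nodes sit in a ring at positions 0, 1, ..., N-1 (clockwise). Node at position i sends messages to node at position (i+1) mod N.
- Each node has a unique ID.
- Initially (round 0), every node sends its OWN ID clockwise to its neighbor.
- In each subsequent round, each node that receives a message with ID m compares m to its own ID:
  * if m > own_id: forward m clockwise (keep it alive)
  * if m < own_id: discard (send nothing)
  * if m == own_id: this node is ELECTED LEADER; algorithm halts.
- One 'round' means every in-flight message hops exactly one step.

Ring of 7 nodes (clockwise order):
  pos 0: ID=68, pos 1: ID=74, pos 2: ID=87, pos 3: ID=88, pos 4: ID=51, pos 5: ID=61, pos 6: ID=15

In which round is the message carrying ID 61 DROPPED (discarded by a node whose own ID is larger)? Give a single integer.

Answer: 2

Derivation:
Round 1: pos1(id74) recv 68: drop; pos2(id87) recv 74: drop; pos3(id88) recv 87: drop; pos4(id51) recv 88: fwd; pos5(id61) recv 51: drop; pos6(id15) recv 61: fwd; pos0(id68) recv 15: drop
Round 2: pos5(id61) recv 88: fwd; pos0(id68) recv 61: drop
Round 3: pos6(id15) recv 88: fwd
Round 4: pos0(id68) recv 88: fwd
Round 5: pos1(id74) recv 88: fwd
Round 6: pos2(id87) recv 88: fwd
Round 7: pos3(id88) recv 88: ELECTED
Message ID 61 originates at pos 5; dropped at pos 0 in round 2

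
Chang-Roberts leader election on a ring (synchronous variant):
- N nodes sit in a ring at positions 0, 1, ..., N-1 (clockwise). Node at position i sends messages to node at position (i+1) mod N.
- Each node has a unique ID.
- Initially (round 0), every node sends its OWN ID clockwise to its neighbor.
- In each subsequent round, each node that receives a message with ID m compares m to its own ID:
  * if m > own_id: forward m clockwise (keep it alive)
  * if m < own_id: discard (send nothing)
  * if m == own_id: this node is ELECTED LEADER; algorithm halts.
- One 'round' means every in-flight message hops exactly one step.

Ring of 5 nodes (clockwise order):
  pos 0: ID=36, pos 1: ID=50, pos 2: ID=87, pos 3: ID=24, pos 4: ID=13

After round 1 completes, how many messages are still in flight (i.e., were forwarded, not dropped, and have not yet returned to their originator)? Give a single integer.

Answer: 2

Derivation:
Round 1: pos1(id50) recv 36: drop; pos2(id87) recv 50: drop; pos3(id24) recv 87: fwd; pos4(id13) recv 24: fwd; pos0(id36) recv 13: drop
After round 1: 2 messages still in flight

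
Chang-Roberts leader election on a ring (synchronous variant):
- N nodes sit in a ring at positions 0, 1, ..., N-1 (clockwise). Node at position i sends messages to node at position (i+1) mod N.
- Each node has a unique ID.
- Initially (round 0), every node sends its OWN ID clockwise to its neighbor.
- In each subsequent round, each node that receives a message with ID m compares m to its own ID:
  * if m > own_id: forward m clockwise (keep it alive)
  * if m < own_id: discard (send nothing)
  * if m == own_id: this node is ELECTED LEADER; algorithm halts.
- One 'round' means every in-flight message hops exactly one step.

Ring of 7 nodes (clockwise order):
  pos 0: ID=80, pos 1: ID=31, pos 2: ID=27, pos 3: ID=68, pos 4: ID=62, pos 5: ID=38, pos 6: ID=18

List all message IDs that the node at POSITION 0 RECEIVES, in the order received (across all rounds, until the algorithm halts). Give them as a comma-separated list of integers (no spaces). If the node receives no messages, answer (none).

Round 1: pos1(id31) recv 80: fwd; pos2(id27) recv 31: fwd; pos3(id68) recv 27: drop; pos4(id62) recv 68: fwd; pos5(id38) recv 62: fwd; pos6(id18) recv 38: fwd; pos0(id80) recv 18: drop
Round 2: pos2(id27) recv 80: fwd; pos3(id68) recv 31: drop; pos5(id38) recv 68: fwd; pos6(id18) recv 62: fwd; pos0(id80) recv 38: drop
Round 3: pos3(id68) recv 80: fwd; pos6(id18) recv 68: fwd; pos0(id80) recv 62: drop
Round 4: pos4(id62) recv 80: fwd; pos0(id80) recv 68: drop
Round 5: pos5(id38) recv 80: fwd
Round 6: pos6(id18) recv 80: fwd
Round 7: pos0(id80) recv 80: ELECTED

Answer: 18,38,62,68,80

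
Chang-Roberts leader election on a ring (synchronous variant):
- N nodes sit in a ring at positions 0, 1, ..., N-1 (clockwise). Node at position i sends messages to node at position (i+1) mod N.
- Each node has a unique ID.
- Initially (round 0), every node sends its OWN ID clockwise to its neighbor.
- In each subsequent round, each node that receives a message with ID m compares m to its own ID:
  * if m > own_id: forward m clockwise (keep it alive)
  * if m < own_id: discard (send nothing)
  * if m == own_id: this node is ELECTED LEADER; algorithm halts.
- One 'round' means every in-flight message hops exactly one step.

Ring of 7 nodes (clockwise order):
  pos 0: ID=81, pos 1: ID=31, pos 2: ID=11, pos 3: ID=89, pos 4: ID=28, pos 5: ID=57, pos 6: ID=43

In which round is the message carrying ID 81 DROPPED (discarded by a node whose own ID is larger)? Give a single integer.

Answer: 3

Derivation:
Round 1: pos1(id31) recv 81: fwd; pos2(id11) recv 31: fwd; pos3(id89) recv 11: drop; pos4(id28) recv 89: fwd; pos5(id57) recv 28: drop; pos6(id43) recv 57: fwd; pos0(id81) recv 43: drop
Round 2: pos2(id11) recv 81: fwd; pos3(id89) recv 31: drop; pos5(id57) recv 89: fwd; pos0(id81) recv 57: drop
Round 3: pos3(id89) recv 81: drop; pos6(id43) recv 89: fwd
Round 4: pos0(id81) recv 89: fwd
Round 5: pos1(id31) recv 89: fwd
Round 6: pos2(id11) recv 89: fwd
Round 7: pos3(id89) recv 89: ELECTED
Message ID 81 originates at pos 0; dropped at pos 3 in round 3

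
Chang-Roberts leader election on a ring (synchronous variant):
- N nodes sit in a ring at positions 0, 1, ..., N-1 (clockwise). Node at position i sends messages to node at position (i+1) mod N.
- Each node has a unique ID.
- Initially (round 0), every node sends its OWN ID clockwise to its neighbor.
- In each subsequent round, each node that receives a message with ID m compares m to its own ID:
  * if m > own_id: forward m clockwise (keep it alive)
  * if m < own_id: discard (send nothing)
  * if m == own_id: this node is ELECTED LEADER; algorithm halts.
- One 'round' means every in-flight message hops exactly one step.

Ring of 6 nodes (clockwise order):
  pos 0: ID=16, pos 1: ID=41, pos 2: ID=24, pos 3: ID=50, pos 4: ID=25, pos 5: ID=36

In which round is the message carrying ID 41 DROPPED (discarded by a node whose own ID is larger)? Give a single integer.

Answer: 2

Derivation:
Round 1: pos1(id41) recv 16: drop; pos2(id24) recv 41: fwd; pos3(id50) recv 24: drop; pos4(id25) recv 50: fwd; pos5(id36) recv 25: drop; pos0(id16) recv 36: fwd
Round 2: pos3(id50) recv 41: drop; pos5(id36) recv 50: fwd; pos1(id41) recv 36: drop
Round 3: pos0(id16) recv 50: fwd
Round 4: pos1(id41) recv 50: fwd
Round 5: pos2(id24) recv 50: fwd
Round 6: pos3(id50) recv 50: ELECTED
Message ID 41 originates at pos 1; dropped at pos 3 in round 2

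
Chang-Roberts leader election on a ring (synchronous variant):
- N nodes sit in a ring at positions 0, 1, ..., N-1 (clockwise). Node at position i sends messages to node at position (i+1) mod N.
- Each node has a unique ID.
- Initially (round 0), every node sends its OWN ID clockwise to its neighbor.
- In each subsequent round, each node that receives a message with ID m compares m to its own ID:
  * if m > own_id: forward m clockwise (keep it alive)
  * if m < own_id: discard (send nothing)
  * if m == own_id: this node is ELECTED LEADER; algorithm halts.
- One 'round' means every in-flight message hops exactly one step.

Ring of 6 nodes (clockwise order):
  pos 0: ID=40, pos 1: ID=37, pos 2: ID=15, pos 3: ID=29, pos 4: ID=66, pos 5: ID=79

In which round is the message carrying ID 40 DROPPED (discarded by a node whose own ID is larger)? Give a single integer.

Answer: 4

Derivation:
Round 1: pos1(id37) recv 40: fwd; pos2(id15) recv 37: fwd; pos3(id29) recv 15: drop; pos4(id66) recv 29: drop; pos5(id79) recv 66: drop; pos0(id40) recv 79: fwd
Round 2: pos2(id15) recv 40: fwd; pos3(id29) recv 37: fwd; pos1(id37) recv 79: fwd
Round 3: pos3(id29) recv 40: fwd; pos4(id66) recv 37: drop; pos2(id15) recv 79: fwd
Round 4: pos4(id66) recv 40: drop; pos3(id29) recv 79: fwd
Round 5: pos4(id66) recv 79: fwd
Round 6: pos5(id79) recv 79: ELECTED
Message ID 40 originates at pos 0; dropped at pos 4 in round 4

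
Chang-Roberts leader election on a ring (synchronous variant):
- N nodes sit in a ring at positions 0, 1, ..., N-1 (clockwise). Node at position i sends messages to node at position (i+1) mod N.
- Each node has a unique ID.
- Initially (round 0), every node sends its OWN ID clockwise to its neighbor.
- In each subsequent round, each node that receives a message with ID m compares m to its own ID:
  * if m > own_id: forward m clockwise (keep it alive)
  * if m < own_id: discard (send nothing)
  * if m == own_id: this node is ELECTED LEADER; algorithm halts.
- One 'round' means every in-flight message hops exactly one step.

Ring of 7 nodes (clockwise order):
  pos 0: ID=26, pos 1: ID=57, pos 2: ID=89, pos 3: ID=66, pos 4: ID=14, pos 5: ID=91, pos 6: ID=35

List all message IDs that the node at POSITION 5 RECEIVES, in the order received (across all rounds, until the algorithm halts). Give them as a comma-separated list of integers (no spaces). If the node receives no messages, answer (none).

Round 1: pos1(id57) recv 26: drop; pos2(id89) recv 57: drop; pos3(id66) recv 89: fwd; pos4(id14) recv 66: fwd; pos5(id91) recv 14: drop; pos6(id35) recv 91: fwd; pos0(id26) recv 35: fwd
Round 2: pos4(id14) recv 89: fwd; pos5(id91) recv 66: drop; pos0(id26) recv 91: fwd; pos1(id57) recv 35: drop
Round 3: pos5(id91) recv 89: drop; pos1(id57) recv 91: fwd
Round 4: pos2(id89) recv 91: fwd
Round 5: pos3(id66) recv 91: fwd
Round 6: pos4(id14) recv 91: fwd
Round 7: pos5(id91) recv 91: ELECTED

Answer: 14,66,89,91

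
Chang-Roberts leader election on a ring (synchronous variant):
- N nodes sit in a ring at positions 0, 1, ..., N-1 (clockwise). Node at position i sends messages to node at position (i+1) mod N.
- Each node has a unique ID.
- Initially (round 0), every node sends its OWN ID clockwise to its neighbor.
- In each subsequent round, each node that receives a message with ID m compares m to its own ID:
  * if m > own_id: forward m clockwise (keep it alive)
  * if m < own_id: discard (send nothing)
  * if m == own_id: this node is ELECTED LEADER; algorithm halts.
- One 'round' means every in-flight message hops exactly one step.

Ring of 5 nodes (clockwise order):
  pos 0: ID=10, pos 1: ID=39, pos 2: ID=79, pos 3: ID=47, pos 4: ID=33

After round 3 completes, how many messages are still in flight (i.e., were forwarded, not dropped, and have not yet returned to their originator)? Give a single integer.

Answer: 2

Derivation:
Round 1: pos1(id39) recv 10: drop; pos2(id79) recv 39: drop; pos3(id47) recv 79: fwd; pos4(id33) recv 47: fwd; pos0(id10) recv 33: fwd
Round 2: pos4(id33) recv 79: fwd; pos0(id10) recv 47: fwd; pos1(id39) recv 33: drop
Round 3: pos0(id10) recv 79: fwd; pos1(id39) recv 47: fwd
After round 3: 2 messages still in flight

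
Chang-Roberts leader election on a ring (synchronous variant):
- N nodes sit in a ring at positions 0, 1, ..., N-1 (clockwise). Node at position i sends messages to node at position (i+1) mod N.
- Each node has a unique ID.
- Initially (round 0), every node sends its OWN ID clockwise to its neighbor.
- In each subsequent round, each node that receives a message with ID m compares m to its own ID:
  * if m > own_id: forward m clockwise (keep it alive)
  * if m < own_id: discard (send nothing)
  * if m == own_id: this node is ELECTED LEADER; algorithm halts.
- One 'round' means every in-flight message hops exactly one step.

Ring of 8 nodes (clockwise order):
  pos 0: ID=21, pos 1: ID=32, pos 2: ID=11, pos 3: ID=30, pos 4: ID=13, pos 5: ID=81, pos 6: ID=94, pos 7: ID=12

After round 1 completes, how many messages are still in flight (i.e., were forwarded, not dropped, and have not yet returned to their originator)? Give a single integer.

Answer: 3

Derivation:
Round 1: pos1(id32) recv 21: drop; pos2(id11) recv 32: fwd; pos3(id30) recv 11: drop; pos4(id13) recv 30: fwd; pos5(id81) recv 13: drop; pos6(id94) recv 81: drop; pos7(id12) recv 94: fwd; pos0(id21) recv 12: drop
After round 1: 3 messages still in flight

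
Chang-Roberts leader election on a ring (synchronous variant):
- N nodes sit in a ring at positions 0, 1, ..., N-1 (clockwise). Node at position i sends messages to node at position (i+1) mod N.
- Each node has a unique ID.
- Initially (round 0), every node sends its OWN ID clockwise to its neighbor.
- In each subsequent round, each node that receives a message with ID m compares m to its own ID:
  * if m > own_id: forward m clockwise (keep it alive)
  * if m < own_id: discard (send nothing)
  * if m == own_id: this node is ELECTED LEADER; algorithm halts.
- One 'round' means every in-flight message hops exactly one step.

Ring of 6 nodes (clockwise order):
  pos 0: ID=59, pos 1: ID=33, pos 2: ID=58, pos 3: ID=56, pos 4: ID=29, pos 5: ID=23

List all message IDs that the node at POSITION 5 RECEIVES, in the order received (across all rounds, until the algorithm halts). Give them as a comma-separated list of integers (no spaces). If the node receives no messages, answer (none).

Round 1: pos1(id33) recv 59: fwd; pos2(id58) recv 33: drop; pos3(id56) recv 58: fwd; pos4(id29) recv 56: fwd; pos5(id23) recv 29: fwd; pos0(id59) recv 23: drop
Round 2: pos2(id58) recv 59: fwd; pos4(id29) recv 58: fwd; pos5(id23) recv 56: fwd; pos0(id59) recv 29: drop
Round 3: pos3(id56) recv 59: fwd; pos5(id23) recv 58: fwd; pos0(id59) recv 56: drop
Round 4: pos4(id29) recv 59: fwd; pos0(id59) recv 58: drop
Round 5: pos5(id23) recv 59: fwd
Round 6: pos0(id59) recv 59: ELECTED

Answer: 29,56,58,59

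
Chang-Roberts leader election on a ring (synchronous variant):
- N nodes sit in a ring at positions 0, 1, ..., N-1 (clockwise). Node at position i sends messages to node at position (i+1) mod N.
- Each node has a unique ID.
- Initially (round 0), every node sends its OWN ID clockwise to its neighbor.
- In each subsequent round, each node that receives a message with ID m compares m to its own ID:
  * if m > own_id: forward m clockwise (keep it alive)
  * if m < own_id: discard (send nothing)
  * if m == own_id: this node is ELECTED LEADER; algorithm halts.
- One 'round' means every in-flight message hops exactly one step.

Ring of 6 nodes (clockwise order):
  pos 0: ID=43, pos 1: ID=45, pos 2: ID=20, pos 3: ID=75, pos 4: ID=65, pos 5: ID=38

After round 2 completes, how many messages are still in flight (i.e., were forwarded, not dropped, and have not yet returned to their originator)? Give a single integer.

Round 1: pos1(id45) recv 43: drop; pos2(id20) recv 45: fwd; pos3(id75) recv 20: drop; pos4(id65) recv 75: fwd; pos5(id38) recv 65: fwd; pos0(id43) recv 38: drop
Round 2: pos3(id75) recv 45: drop; pos5(id38) recv 75: fwd; pos0(id43) recv 65: fwd
After round 2: 2 messages still in flight

Answer: 2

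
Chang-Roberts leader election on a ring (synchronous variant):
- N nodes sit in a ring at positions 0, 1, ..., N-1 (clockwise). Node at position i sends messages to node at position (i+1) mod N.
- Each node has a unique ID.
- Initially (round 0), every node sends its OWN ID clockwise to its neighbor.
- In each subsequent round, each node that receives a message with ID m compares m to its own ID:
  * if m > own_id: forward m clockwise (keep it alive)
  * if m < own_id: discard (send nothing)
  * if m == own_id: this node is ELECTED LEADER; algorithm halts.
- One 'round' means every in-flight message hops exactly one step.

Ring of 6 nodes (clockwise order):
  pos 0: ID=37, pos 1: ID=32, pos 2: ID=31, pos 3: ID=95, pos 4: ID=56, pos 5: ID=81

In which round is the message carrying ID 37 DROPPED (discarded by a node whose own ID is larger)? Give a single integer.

Round 1: pos1(id32) recv 37: fwd; pos2(id31) recv 32: fwd; pos3(id95) recv 31: drop; pos4(id56) recv 95: fwd; pos5(id81) recv 56: drop; pos0(id37) recv 81: fwd
Round 2: pos2(id31) recv 37: fwd; pos3(id95) recv 32: drop; pos5(id81) recv 95: fwd; pos1(id32) recv 81: fwd
Round 3: pos3(id95) recv 37: drop; pos0(id37) recv 95: fwd; pos2(id31) recv 81: fwd
Round 4: pos1(id32) recv 95: fwd; pos3(id95) recv 81: drop
Round 5: pos2(id31) recv 95: fwd
Round 6: pos3(id95) recv 95: ELECTED
Message ID 37 originates at pos 0; dropped at pos 3 in round 3

Answer: 3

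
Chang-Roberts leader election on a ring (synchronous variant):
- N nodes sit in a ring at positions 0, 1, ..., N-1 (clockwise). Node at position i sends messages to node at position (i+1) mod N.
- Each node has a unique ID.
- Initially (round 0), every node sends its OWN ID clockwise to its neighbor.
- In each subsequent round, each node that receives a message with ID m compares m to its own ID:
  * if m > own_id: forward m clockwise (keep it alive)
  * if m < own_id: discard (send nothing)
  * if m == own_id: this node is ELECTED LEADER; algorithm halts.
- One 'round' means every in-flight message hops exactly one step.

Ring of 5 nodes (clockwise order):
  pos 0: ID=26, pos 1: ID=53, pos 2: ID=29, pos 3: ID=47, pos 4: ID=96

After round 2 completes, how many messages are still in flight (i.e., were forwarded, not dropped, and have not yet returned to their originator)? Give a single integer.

Answer: 2

Derivation:
Round 1: pos1(id53) recv 26: drop; pos2(id29) recv 53: fwd; pos3(id47) recv 29: drop; pos4(id96) recv 47: drop; pos0(id26) recv 96: fwd
Round 2: pos3(id47) recv 53: fwd; pos1(id53) recv 96: fwd
After round 2: 2 messages still in flight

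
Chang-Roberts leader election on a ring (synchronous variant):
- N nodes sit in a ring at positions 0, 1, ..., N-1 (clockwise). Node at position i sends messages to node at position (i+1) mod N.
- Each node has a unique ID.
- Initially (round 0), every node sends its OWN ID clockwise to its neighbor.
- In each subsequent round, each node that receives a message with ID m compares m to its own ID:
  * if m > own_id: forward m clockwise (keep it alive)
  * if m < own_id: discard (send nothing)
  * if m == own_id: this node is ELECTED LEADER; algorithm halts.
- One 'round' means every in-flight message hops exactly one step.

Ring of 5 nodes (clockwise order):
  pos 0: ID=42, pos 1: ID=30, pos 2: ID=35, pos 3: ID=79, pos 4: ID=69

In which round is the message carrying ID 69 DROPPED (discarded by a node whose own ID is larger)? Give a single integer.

Round 1: pos1(id30) recv 42: fwd; pos2(id35) recv 30: drop; pos3(id79) recv 35: drop; pos4(id69) recv 79: fwd; pos0(id42) recv 69: fwd
Round 2: pos2(id35) recv 42: fwd; pos0(id42) recv 79: fwd; pos1(id30) recv 69: fwd
Round 3: pos3(id79) recv 42: drop; pos1(id30) recv 79: fwd; pos2(id35) recv 69: fwd
Round 4: pos2(id35) recv 79: fwd; pos3(id79) recv 69: drop
Round 5: pos3(id79) recv 79: ELECTED
Message ID 69 originates at pos 4; dropped at pos 3 in round 4

Answer: 4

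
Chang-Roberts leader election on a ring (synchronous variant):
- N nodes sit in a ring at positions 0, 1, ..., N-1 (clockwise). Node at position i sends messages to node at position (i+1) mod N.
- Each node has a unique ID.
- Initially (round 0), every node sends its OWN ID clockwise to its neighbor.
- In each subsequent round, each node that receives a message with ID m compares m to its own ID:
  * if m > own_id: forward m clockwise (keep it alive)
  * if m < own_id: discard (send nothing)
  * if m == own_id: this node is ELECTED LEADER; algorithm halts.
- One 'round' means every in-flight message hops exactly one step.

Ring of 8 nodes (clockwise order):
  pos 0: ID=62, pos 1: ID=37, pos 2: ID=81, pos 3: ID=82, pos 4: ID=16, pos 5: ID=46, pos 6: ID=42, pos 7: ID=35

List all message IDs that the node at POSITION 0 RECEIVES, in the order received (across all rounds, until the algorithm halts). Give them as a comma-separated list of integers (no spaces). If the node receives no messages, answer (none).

Answer: 35,42,46,82

Derivation:
Round 1: pos1(id37) recv 62: fwd; pos2(id81) recv 37: drop; pos3(id82) recv 81: drop; pos4(id16) recv 82: fwd; pos5(id46) recv 16: drop; pos6(id42) recv 46: fwd; pos7(id35) recv 42: fwd; pos0(id62) recv 35: drop
Round 2: pos2(id81) recv 62: drop; pos5(id46) recv 82: fwd; pos7(id35) recv 46: fwd; pos0(id62) recv 42: drop
Round 3: pos6(id42) recv 82: fwd; pos0(id62) recv 46: drop
Round 4: pos7(id35) recv 82: fwd
Round 5: pos0(id62) recv 82: fwd
Round 6: pos1(id37) recv 82: fwd
Round 7: pos2(id81) recv 82: fwd
Round 8: pos3(id82) recv 82: ELECTED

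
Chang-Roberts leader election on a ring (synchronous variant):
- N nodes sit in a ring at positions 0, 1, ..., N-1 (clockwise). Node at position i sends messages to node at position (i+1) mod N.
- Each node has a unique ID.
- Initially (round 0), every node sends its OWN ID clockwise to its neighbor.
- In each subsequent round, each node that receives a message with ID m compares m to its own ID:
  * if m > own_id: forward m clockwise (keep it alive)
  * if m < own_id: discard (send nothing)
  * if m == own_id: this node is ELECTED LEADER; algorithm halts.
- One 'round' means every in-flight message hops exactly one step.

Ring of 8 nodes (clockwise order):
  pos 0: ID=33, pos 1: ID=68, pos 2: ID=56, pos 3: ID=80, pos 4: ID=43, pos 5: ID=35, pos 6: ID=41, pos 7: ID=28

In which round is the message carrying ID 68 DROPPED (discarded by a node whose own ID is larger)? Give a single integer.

Answer: 2

Derivation:
Round 1: pos1(id68) recv 33: drop; pos2(id56) recv 68: fwd; pos3(id80) recv 56: drop; pos4(id43) recv 80: fwd; pos5(id35) recv 43: fwd; pos6(id41) recv 35: drop; pos7(id28) recv 41: fwd; pos0(id33) recv 28: drop
Round 2: pos3(id80) recv 68: drop; pos5(id35) recv 80: fwd; pos6(id41) recv 43: fwd; pos0(id33) recv 41: fwd
Round 3: pos6(id41) recv 80: fwd; pos7(id28) recv 43: fwd; pos1(id68) recv 41: drop
Round 4: pos7(id28) recv 80: fwd; pos0(id33) recv 43: fwd
Round 5: pos0(id33) recv 80: fwd; pos1(id68) recv 43: drop
Round 6: pos1(id68) recv 80: fwd
Round 7: pos2(id56) recv 80: fwd
Round 8: pos3(id80) recv 80: ELECTED
Message ID 68 originates at pos 1; dropped at pos 3 in round 2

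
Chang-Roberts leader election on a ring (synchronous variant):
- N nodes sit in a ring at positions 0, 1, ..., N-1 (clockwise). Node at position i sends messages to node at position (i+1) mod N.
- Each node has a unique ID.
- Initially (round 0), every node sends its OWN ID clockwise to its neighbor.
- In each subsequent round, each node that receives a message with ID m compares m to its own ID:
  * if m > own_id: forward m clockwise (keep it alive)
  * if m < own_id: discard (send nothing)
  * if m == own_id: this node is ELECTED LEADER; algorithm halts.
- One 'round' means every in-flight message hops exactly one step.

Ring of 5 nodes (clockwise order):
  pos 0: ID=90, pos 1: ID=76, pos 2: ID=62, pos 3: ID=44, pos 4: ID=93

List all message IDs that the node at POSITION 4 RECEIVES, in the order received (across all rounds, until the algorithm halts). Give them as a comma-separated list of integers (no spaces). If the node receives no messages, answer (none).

Round 1: pos1(id76) recv 90: fwd; pos2(id62) recv 76: fwd; pos3(id44) recv 62: fwd; pos4(id93) recv 44: drop; pos0(id90) recv 93: fwd
Round 2: pos2(id62) recv 90: fwd; pos3(id44) recv 76: fwd; pos4(id93) recv 62: drop; pos1(id76) recv 93: fwd
Round 3: pos3(id44) recv 90: fwd; pos4(id93) recv 76: drop; pos2(id62) recv 93: fwd
Round 4: pos4(id93) recv 90: drop; pos3(id44) recv 93: fwd
Round 5: pos4(id93) recv 93: ELECTED

Answer: 44,62,76,90,93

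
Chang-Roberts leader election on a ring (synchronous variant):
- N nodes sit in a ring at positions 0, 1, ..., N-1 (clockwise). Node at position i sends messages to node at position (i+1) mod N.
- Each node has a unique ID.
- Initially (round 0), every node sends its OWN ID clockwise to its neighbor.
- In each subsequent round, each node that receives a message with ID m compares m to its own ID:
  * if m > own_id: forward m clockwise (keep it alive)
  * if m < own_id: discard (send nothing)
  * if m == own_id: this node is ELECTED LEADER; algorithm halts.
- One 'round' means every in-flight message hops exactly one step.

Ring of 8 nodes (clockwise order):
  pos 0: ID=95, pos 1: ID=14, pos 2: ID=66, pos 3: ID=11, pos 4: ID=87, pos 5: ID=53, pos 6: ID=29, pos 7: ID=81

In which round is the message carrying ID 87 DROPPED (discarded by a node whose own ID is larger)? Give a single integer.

Answer: 4

Derivation:
Round 1: pos1(id14) recv 95: fwd; pos2(id66) recv 14: drop; pos3(id11) recv 66: fwd; pos4(id87) recv 11: drop; pos5(id53) recv 87: fwd; pos6(id29) recv 53: fwd; pos7(id81) recv 29: drop; pos0(id95) recv 81: drop
Round 2: pos2(id66) recv 95: fwd; pos4(id87) recv 66: drop; pos6(id29) recv 87: fwd; pos7(id81) recv 53: drop
Round 3: pos3(id11) recv 95: fwd; pos7(id81) recv 87: fwd
Round 4: pos4(id87) recv 95: fwd; pos0(id95) recv 87: drop
Round 5: pos5(id53) recv 95: fwd
Round 6: pos6(id29) recv 95: fwd
Round 7: pos7(id81) recv 95: fwd
Round 8: pos0(id95) recv 95: ELECTED
Message ID 87 originates at pos 4; dropped at pos 0 in round 4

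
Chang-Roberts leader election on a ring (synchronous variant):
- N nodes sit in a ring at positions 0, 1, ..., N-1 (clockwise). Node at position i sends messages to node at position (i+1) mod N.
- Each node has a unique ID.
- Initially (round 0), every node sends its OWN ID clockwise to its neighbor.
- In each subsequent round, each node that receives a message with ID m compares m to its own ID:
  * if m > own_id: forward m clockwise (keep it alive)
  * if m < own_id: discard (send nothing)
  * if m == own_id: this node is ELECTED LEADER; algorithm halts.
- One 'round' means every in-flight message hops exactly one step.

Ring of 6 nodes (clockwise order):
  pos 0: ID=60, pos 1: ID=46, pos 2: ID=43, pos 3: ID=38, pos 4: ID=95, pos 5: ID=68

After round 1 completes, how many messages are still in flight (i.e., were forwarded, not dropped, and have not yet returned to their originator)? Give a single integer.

Answer: 5

Derivation:
Round 1: pos1(id46) recv 60: fwd; pos2(id43) recv 46: fwd; pos3(id38) recv 43: fwd; pos4(id95) recv 38: drop; pos5(id68) recv 95: fwd; pos0(id60) recv 68: fwd
After round 1: 5 messages still in flight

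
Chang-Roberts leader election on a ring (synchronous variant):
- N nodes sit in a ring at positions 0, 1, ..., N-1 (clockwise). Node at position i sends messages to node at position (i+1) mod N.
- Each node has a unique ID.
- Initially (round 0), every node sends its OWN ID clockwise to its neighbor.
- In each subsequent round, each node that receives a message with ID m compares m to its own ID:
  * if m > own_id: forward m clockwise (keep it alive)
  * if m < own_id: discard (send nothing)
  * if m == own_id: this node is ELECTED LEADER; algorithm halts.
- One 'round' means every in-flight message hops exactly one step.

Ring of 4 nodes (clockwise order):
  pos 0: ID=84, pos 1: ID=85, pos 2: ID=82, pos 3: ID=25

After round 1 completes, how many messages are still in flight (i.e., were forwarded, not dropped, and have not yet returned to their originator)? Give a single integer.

Round 1: pos1(id85) recv 84: drop; pos2(id82) recv 85: fwd; pos3(id25) recv 82: fwd; pos0(id84) recv 25: drop
After round 1: 2 messages still in flight

Answer: 2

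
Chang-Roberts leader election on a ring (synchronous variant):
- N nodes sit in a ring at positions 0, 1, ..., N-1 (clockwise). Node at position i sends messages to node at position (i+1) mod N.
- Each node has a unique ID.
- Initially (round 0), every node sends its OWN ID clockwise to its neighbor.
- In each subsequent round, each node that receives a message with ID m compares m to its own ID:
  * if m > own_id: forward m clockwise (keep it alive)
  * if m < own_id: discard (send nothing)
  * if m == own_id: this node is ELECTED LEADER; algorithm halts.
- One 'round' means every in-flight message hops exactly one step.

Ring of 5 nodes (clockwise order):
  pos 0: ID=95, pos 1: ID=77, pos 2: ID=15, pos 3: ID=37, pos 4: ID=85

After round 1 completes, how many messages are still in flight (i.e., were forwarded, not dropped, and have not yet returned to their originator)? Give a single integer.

Answer: 2

Derivation:
Round 1: pos1(id77) recv 95: fwd; pos2(id15) recv 77: fwd; pos3(id37) recv 15: drop; pos4(id85) recv 37: drop; pos0(id95) recv 85: drop
After round 1: 2 messages still in flight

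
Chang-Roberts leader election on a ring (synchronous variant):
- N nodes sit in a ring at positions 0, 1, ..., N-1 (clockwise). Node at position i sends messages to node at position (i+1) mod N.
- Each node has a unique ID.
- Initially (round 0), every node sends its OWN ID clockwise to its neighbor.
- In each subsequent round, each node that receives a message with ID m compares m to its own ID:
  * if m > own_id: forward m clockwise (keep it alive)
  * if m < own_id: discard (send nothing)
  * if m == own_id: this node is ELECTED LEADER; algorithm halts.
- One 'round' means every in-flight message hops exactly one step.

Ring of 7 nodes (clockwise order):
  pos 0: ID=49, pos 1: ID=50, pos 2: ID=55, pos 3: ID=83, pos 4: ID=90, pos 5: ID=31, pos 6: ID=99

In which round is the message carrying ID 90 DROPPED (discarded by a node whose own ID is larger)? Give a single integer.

Answer: 2

Derivation:
Round 1: pos1(id50) recv 49: drop; pos2(id55) recv 50: drop; pos3(id83) recv 55: drop; pos4(id90) recv 83: drop; pos5(id31) recv 90: fwd; pos6(id99) recv 31: drop; pos0(id49) recv 99: fwd
Round 2: pos6(id99) recv 90: drop; pos1(id50) recv 99: fwd
Round 3: pos2(id55) recv 99: fwd
Round 4: pos3(id83) recv 99: fwd
Round 5: pos4(id90) recv 99: fwd
Round 6: pos5(id31) recv 99: fwd
Round 7: pos6(id99) recv 99: ELECTED
Message ID 90 originates at pos 4; dropped at pos 6 in round 2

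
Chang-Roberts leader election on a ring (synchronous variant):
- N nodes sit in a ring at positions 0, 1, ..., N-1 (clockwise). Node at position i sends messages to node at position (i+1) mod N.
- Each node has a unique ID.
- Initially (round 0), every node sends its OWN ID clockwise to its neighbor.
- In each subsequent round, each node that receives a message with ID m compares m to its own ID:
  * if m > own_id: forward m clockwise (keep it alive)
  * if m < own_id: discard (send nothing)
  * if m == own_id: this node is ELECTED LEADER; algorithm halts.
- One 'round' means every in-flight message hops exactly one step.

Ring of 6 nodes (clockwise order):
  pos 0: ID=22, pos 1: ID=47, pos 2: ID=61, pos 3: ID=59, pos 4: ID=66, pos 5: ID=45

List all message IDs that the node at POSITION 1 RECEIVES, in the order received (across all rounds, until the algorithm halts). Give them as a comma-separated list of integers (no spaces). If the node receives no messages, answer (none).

Round 1: pos1(id47) recv 22: drop; pos2(id61) recv 47: drop; pos3(id59) recv 61: fwd; pos4(id66) recv 59: drop; pos5(id45) recv 66: fwd; pos0(id22) recv 45: fwd
Round 2: pos4(id66) recv 61: drop; pos0(id22) recv 66: fwd; pos1(id47) recv 45: drop
Round 3: pos1(id47) recv 66: fwd
Round 4: pos2(id61) recv 66: fwd
Round 5: pos3(id59) recv 66: fwd
Round 6: pos4(id66) recv 66: ELECTED

Answer: 22,45,66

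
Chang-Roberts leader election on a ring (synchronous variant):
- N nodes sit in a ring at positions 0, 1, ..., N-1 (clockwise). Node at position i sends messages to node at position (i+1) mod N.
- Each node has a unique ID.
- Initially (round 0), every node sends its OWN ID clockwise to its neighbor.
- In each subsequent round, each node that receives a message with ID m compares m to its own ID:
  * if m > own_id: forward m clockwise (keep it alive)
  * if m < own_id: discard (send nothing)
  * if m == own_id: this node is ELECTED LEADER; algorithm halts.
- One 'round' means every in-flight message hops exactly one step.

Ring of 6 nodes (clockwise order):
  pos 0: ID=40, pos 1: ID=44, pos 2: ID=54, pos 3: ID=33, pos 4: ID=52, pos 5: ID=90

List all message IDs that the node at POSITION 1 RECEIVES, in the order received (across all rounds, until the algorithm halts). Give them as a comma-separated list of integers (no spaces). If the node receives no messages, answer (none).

Round 1: pos1(id44) recv 40: drop; pos2(id54) recv 44: drop; pos3(id33) recv 54: fwd; pos4(id52) recv 33: drop; pos5(id90) recv 52: drop; pos0(id40) recv 90: fwd
Round 2: pos4(id52) recv 54: fwd; pos1(id44) recv 90: fwd
Round 3: pos5(id90) recv 54: drop; pos2(id54) recv 90: fwd
Round 4: pos3(id33) recv 90: fwd
Round 5: pos4(id52) recv 90: fwd
Round 6: pos5(id90) recv 90: ELECTED

Answer: 40,90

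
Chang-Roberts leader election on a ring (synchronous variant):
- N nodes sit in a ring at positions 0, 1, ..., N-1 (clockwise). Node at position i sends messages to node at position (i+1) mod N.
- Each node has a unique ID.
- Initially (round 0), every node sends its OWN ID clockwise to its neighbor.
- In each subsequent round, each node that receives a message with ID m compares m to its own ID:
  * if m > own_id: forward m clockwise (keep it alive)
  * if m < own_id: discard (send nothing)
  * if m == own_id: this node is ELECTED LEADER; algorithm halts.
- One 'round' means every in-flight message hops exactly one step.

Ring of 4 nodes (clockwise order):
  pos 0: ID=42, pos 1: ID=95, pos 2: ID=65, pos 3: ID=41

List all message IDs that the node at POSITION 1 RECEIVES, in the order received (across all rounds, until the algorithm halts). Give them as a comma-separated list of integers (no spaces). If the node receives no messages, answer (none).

Round 1: pos1(id95) recv 42: drop; pos2(id65) recv 95: fwd; pos3(id41) recv 65: fwd; pos0(id42) recv 41: drop
Round 2: pos3(id41) recv 95: fwd; pos0(id42) recv 65: fwd
Round 3: pos0(id42) recv 95: fwd; pos1(id95) recv 65: drop
Round 4: pos1(id95) recv 95: ELECTED

Answer: 42,65,95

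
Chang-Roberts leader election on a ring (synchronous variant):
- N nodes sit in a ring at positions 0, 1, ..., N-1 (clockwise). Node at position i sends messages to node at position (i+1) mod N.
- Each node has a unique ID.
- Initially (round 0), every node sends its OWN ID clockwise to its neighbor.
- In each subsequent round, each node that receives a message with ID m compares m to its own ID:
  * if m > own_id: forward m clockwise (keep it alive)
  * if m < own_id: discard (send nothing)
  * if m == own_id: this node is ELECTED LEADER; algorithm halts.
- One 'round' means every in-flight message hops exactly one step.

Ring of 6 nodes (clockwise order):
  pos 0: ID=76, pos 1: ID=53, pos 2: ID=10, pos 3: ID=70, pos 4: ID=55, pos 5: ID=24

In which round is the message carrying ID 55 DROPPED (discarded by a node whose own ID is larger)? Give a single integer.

Answer: 2

Derivation:
Round 1: pos1(id53) recv 76: fwd; pos2(id10) recv 53: fwd; pos3(id70) recv 10: drop; pos4(id55) recv 70: fwd; pos5(id24) recv 55: fwd; pos0(id76) recv 24: drop
Round 2: pos2(id10) recv 76: fwd; pos3(id70) recv 53: drop; pos5(id24) recv 70: fwd; pos0(id76) recv 55: drop
Round 3: pos3(id70) recv 76: fwd; pos0(id76) recv 70: drop
Round 4: pos4(id55) recv 76: fwd
Round 5: pos5(id24) recv 76: fwd
Round 6: pos0(id76) recv 76: ELECTED
Message ID 55 originates at pos 4; dropped at pos 0 in round 2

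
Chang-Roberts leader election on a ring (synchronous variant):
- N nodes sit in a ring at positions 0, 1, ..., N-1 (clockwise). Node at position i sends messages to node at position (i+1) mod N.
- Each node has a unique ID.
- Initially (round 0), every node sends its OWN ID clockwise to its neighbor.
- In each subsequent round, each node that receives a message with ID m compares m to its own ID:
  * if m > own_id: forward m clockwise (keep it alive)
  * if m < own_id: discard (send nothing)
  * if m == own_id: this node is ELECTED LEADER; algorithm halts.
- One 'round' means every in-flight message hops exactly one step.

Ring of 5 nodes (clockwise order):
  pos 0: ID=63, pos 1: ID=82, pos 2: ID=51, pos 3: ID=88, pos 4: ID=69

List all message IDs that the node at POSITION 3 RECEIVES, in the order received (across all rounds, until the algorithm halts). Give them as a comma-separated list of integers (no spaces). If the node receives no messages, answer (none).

Answer: 51,82,88

Derivation:
Round 1: pos1(id82) recv 63: drop; pos2(id51) recv 82: fwd; pos3(id88) recv 51: drop; pos4(id69) recv 88: fwd; pos0(id63) recv 69: fwd
Round 2: pos3(id88) recv 82: drop; pos0(id63) recv 88: fwd; pos1(id82) recv 69: drop
Round 3: pos1(id82) recv 88: fwd
Round 4: pos2(id51) recv 88: fwd
Round 5: pos3(id88) recv 88: ELECTED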